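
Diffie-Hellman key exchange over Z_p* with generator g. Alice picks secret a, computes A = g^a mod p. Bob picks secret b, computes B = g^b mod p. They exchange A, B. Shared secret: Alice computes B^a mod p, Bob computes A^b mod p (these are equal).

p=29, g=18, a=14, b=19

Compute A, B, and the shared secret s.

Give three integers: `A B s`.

A = 18^14 mod 29  (bits of 14 = 1110)
  bit 0 = 1: r = r^2 * 18 mod 29 = 1^2 * 18 = 1*18 = 18
  bit 1 = 1: r = r^2 * 18 mod 29 = 18^2 * 18 = 5*18 = 3
  bit 2 = 1: r = r^2 * 18 mod 29 = 3^2 * 18 = 9*18 = 17
  bit 3 = 0: r = r^2 mod 29 = 17^2 = 28
  -> A = 28
B = 18^19 mod 29  (bits of 19 = 10011)
  bit 0 = 1: r = r^2 * 18 mod 29 = 1^2 * 18 = 1*18 = 18
  bit 1 = 0: r = r^2 mod 29 = 18^2 = 5
  bit 2 = 0: r = r^2 mod 29 = 5^2 = 25
  bit 3 = 1: r = r^2 * 18 mod 29 = 25^2 * 18 = 16*18 = 27
  bit 4 = 1: r = r^2 * 18 mod 29 = 27^2 * 18 = 4*18 = 14
  -> B = 14
s = B^a = 14^14 mod 29  (bits of 14 = 1110)
  bit 0 = 1: r = r^2 * 14 mod 29 = 1^2 * 14 = 1*14 = 14
  bit 1 = 1: r = r^2 * 14 mod 29 = 14^2 * 14 = 22*14 = 18
  bit 2 = 1: r = r^2 * 14 mod 29 = 18^2 * 14 = 5*14 = 12
  bit 3 = 0: r = r^2 mod 29 = 12^2 = 28
  -> s = B^a = 28

Answer: 28 14 28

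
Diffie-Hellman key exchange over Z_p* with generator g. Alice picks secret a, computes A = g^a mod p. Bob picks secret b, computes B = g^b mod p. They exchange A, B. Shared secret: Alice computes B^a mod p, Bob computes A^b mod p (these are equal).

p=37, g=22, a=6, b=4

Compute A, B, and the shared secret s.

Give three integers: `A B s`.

Answer: 27 9 10

Derivation:
A = 22^6 mod 37  (bits of 6 = 110)
  bit 0 = 1: r = r^2 * 22 mod 37 = 1^2 * 22 = 1*22 = 22
  bit 1 = 1: r = r^2 * 22 mod 37 = 22^2 * 22 = 3*22 = 29
  bit 2 = 0: r = r^2 mod 37 = 29^2 = 27
  -> A = 27
B = 22^4 mod 37  (bits of 4 = 100)
  bit 0 = 1: r = r^2 * 22 mod 37 = 1^2 * 22 = 1*22 = 22
  bit 1 = 0: r = r^2 mod 37 = 22^2 = 3
  bit 2 = 0: r = r^2 mod 37 = 3^2 = 9
  -> B = 9
s = B^a = 9^6 mod 37  (bits of 6 = 110)
  bit 0 = 1: r = r^2 * 9 mod 37 = 1^2 * 9 = 1*9 = 9
  bit 1 = 1: r = r^2 * 9 mod 37 = 9^2 * 9 = 7*9 = 26
  bit 2 = 0: r = r^2 mod 37 = 26^2 = 10
  -> s = B^a = 10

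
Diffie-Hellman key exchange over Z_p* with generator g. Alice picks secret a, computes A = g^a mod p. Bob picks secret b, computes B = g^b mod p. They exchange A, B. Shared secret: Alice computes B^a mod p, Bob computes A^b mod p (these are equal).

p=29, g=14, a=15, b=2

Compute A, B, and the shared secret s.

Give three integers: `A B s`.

A = 14^15 mod 29  (bits of 15 = 1111)
  bit 0 = 1: r = r^2 * 14 mod 29 = 1^2 * 14 = 1*14 = 14
  bit 1 = 1: r = r^2 * 14 mod 29 = 14^2 * 14 = 22*14 = 18
  bit 2 = 1: r = r^2 * 14 mod 29 = 18^2 * 14 = 5*14 = 12
  bit 3 = 1: r = r^2 * 14 mod 29 = 12^2 * 14 = 28*14 = 15
  -> A = 15
B = 14^2 mod 29  (bits of 2 = 10)
  bit 0 = 1: r = r^2 * 14 mod 29 = 1^2 * 14 = 1*14 = 14
  bit 1 = 0: r = r^2 mod 29 = 14^2 = 22
  -> B = 22
s = B^a = 22^15 mod 29  (bits of 15 = 1111)
  bit 0 = 1: r = r^2 * 22 mod 29 = 1^2 * 22 = 1*22 = 22
  bit 1 = 1: r = r^2 * 22 mod 29 = 22^2 * 22 = 20*22 = 5
  bit 2 = 1: r = r^2 * 22 mod 29 = 5^2 * 22 = 25*22 = 28
  bit 3 = 1: r = r^2 * 22 mod 29 = 28^2 * 22 = 1*22 = 22
  -> s = B^a = 22

Answer: 15 22 22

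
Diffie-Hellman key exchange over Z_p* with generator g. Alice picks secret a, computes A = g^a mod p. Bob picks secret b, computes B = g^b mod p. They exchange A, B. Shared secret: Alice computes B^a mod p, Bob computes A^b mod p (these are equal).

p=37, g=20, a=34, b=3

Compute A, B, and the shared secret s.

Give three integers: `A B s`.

A = 20^34 mod 37  (bits of 34 = 100010)
  bit 0 = 1: r = r^2 * 20 mod 37 = 1^2 * 20 = 1*20 = 20
  bit 1 = 0: r = r^2 mod 37 = 20^2 = 30
  bit 2 = 0: r = r^2 mod 37 = 30^2 = 12
  bit 3 = 0: r = r^2 mod 37 = 12^2 = 33
  bit 4 = 1: r = r^2 * 20 mod 37 = 33^2 * 20 = 16*20 = 24
  bit 5 = 0: r = r^2 mod 37 = 24^2 = 21
  -> A = 21
B = 20^3 mod 37  (bits of 3 = 11)
  bit 0 = 1: r = r^2 * 20 mod 37 = 1^2 * 20 = 1*20 = 20
  bit 1 = 1: r = r^2 * 20 mod 37 = 20^2 * 20 = 30*20 = 8
  -> B = 8
s = B^a = 8^34 mod 37  (bits of 34 = 100010)
  bit 0 = 1: r = r^2 * 8 mod 37 = 1^2 * 8 = 1*8 = 8
  bit 1 = 0: r = r^2 mod 37 = 8^2 = 27
  bit 2 = 0: r = r^2 mod 37 = 27^2 = 26
  bit 3 = 0: r = r^2 mod 37 = 26^2 = 10
  bit 4 = 1: r = r^2 * 8 mod 37 = 10^2 * 8 = 26*8 = 23
  bit 5 = 0: r = r^2 mod 37 = 23^2 = 11
  -> s = B^a = 11

Answer: 21 8 11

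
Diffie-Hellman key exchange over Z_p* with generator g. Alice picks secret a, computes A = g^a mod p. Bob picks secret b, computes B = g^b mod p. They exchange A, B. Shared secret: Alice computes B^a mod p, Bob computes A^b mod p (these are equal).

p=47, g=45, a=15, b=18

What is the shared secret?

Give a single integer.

A = 45^15 mod 47  (bits of 15 = 1111)
  bit 0 = 1: r = r^2 * 45 mod 47 = 1^2 * 45 = 1*45 = 45
  bit 1 = 1: r = r^2 * 45 mod 47 = 45^2 * 45 = 4*45 = 39
  bit 2 = 1: r = r^2 * 45 mod 47 = 39^2 * 45 = 17*45 = 13
  bit 3 = 1: r = r^2 * 45 mod 47 = 13^2 * 45 = 28*45 = 38
  -> A = 38
B = 45^18 mod 47  (bits of 18 = 10010)
  bit 0 = 1: r = r^2 * 45 mod 47 = 1^2 * 45 = 1*45 = 45
  bit 1 = 0: r = r^2 mod 47 = 45^2 = 4
  bit 2 = 0: r = r^2 mod 47 = 4^2 = 16
  bit 3 = 1: r = r^2 * 45 mod 47 = 16^2 * 45 = 21*45 = 5
  bit 4 = 0: r = r^2 mod 47 = 5^2 = 25
  -> B = 25
s = B^a = 25^15 mod 47  (bits of 15 = 1111)
  bit 0 = 1: r = r^2 * 25 mod 47 = 1^2 * 25 = 1*25 = 25
  bit 1 = 1: r = r^2 * 25 mod 47 = 25^2 * 25 = 14*25 = 21
  bit 2 = 1: r = r^2 * 25 mod 47 = 21^2 * 25 = 18*25 = 27
  bit 3 = 1: r = r^2 * 25 mod 47 = 27^2 * 25 = 24*25 = 36
  -> s = B^a = 36

Answer: 36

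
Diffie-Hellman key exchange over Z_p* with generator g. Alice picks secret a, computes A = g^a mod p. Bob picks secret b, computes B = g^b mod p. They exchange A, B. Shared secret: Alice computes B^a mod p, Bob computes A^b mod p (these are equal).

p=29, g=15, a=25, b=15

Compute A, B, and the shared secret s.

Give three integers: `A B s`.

Answer: 8 14 21

Derivation:
A = 15^25 mod 29  (bits of 25 = 11001)
  bit 0 = 1: r = r^2 * 15 mod 29 = 1^2 * 15 = 1*15 = 15
  bit 1 = 1: r = r^2 * 15 mod 29 = 15^2 * 15 = 22*15 = 11
  bit 2 = 0: r = r^2 mod 29 = 11^2 = 5
  bit 3 = 0: r = r^2 mod 29 = 5^2 = 25
  bit 4 = 1: r = r^2 * 15 mod 29 = 25^2 * 15 = 16*15 = 8
  -> A = 8
B = 15^15 mod 29  (bits of 15 = 1111)
  bit 0 = 1: r = r^2 * 15 mod 29 = 1^2 * 15 = 1*15 = 15
  bit 1 = 1: r = r^2 * 15 mod 29 = 15^2 * 15 = 22*15 = 11
  bit 2 = 1: r = r^2 * 15 mod 29 = 11^2 * 15 = 5*15 = 17
  bit 3 = 1: r = r^2 * 15 mod 29 = 17^2 * 15 = 28*15 = 14
  -> B = 14
s = B^a = 14^25 mod 29  (bits of 25 = 11001)
  bit 0 = 1: r = r^2 * 14 mod 29 = 1^2 * 14 = 1*14 = 14
  bit 1 = 1: r = r^2 * 14 mod 29 = 14^2 * 14 = 22*14 = 18
  bit 2 = 0: r = r^2 mod 29 = 18^2 = 5
  bit 3 = 0: r = r^2 mod 29 = 5^2 = 25
  bit 4 = 1: r = r^2 * 14 mod 29 = 25^2 * 14 = 16*14 = 21
  -> s = B^a = 21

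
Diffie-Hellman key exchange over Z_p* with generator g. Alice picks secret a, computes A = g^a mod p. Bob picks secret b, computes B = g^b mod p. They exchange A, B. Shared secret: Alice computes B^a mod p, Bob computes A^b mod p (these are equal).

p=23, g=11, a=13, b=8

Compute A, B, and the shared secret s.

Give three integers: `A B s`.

A = 11^13 mod 23  (bits of 13 = 1101)
  bit 0 = 1: r = r^2 * 11 mod 23 = 1^2 * 11 = 1*11 = 11
  bit 1 = 1: r = r^2 * 11 mod 23 = 11^2 * 11 = 6*11 = 20
  bit 2 = 0: r = r^2 mod 23 = 20^2 = 9
  bit 3 = 1: r = r^2 * 11 mod 23 = 9^2 * 11 = 12*11 = 17
  -> A = 17
B = 11^8 mod 23  (bits of 8 = 1000)
  bit 0 = 1: r = r^2 * 11 mod 23 = 1^2 * 11 = 1*11 = 11
  bit 1 = 0: r = r^2 mod 23 = 11^2 = 6
  bit 2 = 0: r = r^2 mod 23 = 6^2 = 13
  bit 3 = 0: r = r^2 mod 23 = 13^2 = 8
  -> B = 8
s = B^a = 8^13 mod 23  (bits of 13 = 1101)
  bit 0 = 1: r = r^2 * 8 mod 23 = 1^2 * 8 = 1*8 = 8
  bit 1 = 1: r = r^2 * 8 mod 23 = 8^2 * 8 = 18*8 = 6
  bit 2 = 0: r = r^2 mod 23 = 6^2 = 13
  bit 3 = 1: r = r^2 * 8 mod 23 = 13^2 * 8 = 8*8 = 18
  -> s = B^a = 18

Answer: 17 8 18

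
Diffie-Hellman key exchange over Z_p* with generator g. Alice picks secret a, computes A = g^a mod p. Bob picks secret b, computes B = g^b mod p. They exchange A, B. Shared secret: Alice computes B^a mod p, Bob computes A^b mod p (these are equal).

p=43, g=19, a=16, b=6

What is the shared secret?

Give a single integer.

A = 19^16 mod 43  (bits of 16 = 10000)
  bit 0 = 1: r = r^2 * 19 mod 43 = 1^2 * 19 = 1*19 = 19
  bit 1 = 0: r = r^2 mod 43 = 19^2 = 17
  bit 2 = 0: r = r^2 mod 43 = 17^2 = 31
  bit 3 = 0: r = r^2 mod 43 = 31^2 = 15
  bit 4 = 0: r = r^2 mod 43 = 15^2 = 10
  -> A = 10
B = 19^6 mod 43  (bits of 6 = 110)
  bit 0 = 1: r = r^2 * 19 mod 43 = 1^2 * 19 = 1*19 = 19
  bit 1 = 1: r = r^2 * 19 mod 43 = 19^2 * 19 = 17*19 = 22
  bit 2 = 0: r = r^2 mod 43 = 22^2 = 11
  -> B = 11
s = B^a = 11^16 mod 43  (bits of 16 = 10000)
  bit 0 = 1: r = r^2 * 11 mod 43 = 1^2 * 11 = 1*11 = 11
  bit 1 = 0: r = r^2 mod 43 = 11^2 = 35
  bit 2 = 0: r = r^2 mod 43 = 35^2 = 21
  bit 3 = 0: r = r^2 mod 43 = 21^2 = 11
  bit 4 = 0: r = r^2 mod 43 = 11^2 = 35
  -> s = B^a = 35

Answer: 35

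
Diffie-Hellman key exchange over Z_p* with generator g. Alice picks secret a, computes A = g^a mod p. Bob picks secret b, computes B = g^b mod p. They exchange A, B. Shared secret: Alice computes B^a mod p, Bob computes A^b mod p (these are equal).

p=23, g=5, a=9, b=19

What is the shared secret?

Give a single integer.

A = 5^9 mod 23  (bits of 9 = 1001)
  bit 0 = 1: r = r^2 * 5 mod 23 = 1^2 * 5 = 1*5 = 5
  bit 1 = 0: r = r^2 mod 23 = 5^2 = 2
  bit 2 = 0: r = r^2 mod 23 = 2^2 = 4
  bit 3 = 1: r = r^2 * 5 mod 23 = 4^2 * 5 = 16*5 = 11
  -> A = 11
B = 5^19 mod 23  (bits of 19 = 10011)
  bit 0 = 1: r = r^2 * 5 mod 23 = 1^2 * 5 = 1*5 = 5
  bit 1 = 0: r = r^2 mod 23 = 5^2 = 2
  bit 2 = 0: r = r^2 mod 23 = 2^2 = 4
  bit 3 = 1: r = r^2 * 5 mod 23 = 4^2 * 5 = 16*5 = 11
  bit 4 = 1: r = r^2 * 5 mod 23 = 11^2 * 5 = 6*5 = 7
  -> B = 7
s = B^a = 7^9 mod 23  (bits of 9 = 1001)
  bit 0 = 1: r = r^2 * 7 mod 23 = 1^2 * 7 = 1*7 = 7
  bit 1 = 0: r = r^2 mod 23 = 7^2 = 3
  bit 2 = 0: r = r^2 mod 23 = 3^2 = 9
  bit 3 = 1: r = r^2 * 7 mod 23 = 9^2 * 7 = 12*7 = 15
  -> s = B^a = 15

Answer: 15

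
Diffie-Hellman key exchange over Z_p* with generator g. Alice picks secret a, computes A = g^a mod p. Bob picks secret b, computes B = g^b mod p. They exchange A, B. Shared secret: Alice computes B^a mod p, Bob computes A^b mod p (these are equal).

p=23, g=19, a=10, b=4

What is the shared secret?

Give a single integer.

Answer: 8

Derivation:
A = 19^10 mod 23  (bits of 10 = 1010)
  bit 0 = 1: r = r^2 * 19 mod 23 = 1^2 * 19 = 1*19 = 19
  bit 1 = 0: r = r^2 mod 23 = 19^2 = 16
  bit 2 = 1: r = r^2 * 19 mod 23 = 16^2 * 19 = 3*19 = 11
  bit 3 = 0: r = r^2 mod 23 = 11^2 = 6
  -> A = 6
B = 19^4 mod 23  (bits of 4 = 100)
  bit 0 = 1: r = r^2 * 19 mod 23 = 1^2 * 19 = 1*19 = 19
  bit 1 = 0: r = r^2 mod 23 = 19^2 = 16
  bit 2 = 0: r = r^2 mod 23 = 16^2 = 3
  -> B = 3
s = B^a = 3^10 mod 23  (bits of 10 = 1010)
  bit 0 = 1: r = r^2 * 3 mod 23 = 1^2 * 3 = 1*3 = 3
  bit 1 = 0: r = r^2 mod 23 = 3^2 = 9
  bit 2 = 1: r = r^2 * 3 mod 23 = 9^2 * 3 = 12*3 = 13
  bit 3 = 0: r = r^2 mod 23 = 13^2 = 8
  -> s = B^a = 8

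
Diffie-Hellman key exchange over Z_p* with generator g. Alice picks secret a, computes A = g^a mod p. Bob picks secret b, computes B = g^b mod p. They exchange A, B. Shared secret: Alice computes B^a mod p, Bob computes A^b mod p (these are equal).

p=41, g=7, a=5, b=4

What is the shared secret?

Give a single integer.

A = 7^5 mod 41  (bits of 5 = 101)
  bit 0 = 1: r = r^2 * 7 mod 41 = 1^2 * 7 = 1*7 = 7
  bit 1 = 0: r = r^2 mod 41 = 7^2 = 8
  bit 2 = 1: r = r^2 * 7 mod 41 = 8^2 * 7 = 23*7 = 38
  -> A = 38
B = 7^4 mod 41  (bits of 4 = 100)
  bit 0 = 1: r = r^2 * 7 mod 41 = 1^2 * 7 = 1*7 = 7
  bit 1 = 0: r = r^2 mod 41 = 7^2 = 8
  bit 2 = 0: r = r^2 mod 41 = 8^2 = 23
  -> B = 23
s = B^a = 23^5 mod 41  (bits of 5 = 101)
  bit 0 = 1: r = r^2 * 23 mod 41 = 1^2 * 23 = 1*23 = 23
  bit 1 = 0: r = r^2 mod 41 = 23^2 = 37
  bit 2 = 1: r = r^2 * 23 mod 41 = 37^2 * 23 = 16*23 = 40
  -> s = B^a = 40

Answer: 40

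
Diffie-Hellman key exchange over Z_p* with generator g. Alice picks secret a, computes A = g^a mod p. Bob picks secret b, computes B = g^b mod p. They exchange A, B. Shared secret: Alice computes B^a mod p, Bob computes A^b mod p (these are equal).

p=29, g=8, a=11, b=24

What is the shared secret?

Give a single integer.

Answer: 24

Derivation:
A = 8^11 mod 29  (bits of 11 = 1011)
  bit 0 = 1: r = r^2 * 8 mod 29 = 1^2 * 8 = 1*8 = 8
  bit 1 = 0: r = r^2 mod 29 = 8^2 = 6
  bit 2 = 1: r = r^2 * 8 mod 29 = 6^2 * 8 = 7*8 = 27
  bit 3 = 1: r = r^2 * 8 mod 29 = 27^2 * 8 = 4*8 = 3
  -> A = 3
B = 8^24 mod 29  (bits of 24 = 11000)
  bit 0 = 1: r = r^2 * 8 mod 29 = 1^2 * 8 = 1*8 = 8
  bit 1 = 1: r = r^2 * 8 mod 29 = 8^2 * 8 = 6*8 = 19
  bit 2 = 0: r = r^2 mod 29 = 19^2 = 13
  bit 3 = 0: r = r^2 mod 29 = 13^2 = 24
  bit 4 = 0: r = r^2 mod 29 = 24^2 = 25
  -> B = 25
s = B^a = 25^11 mod 29  (bits of 11 = 1011)
  bit 0 = 1: r = r^2 * 25 mod 29 = 1^2 * 25 = 1*25 = 25
  bit 1 = 0: r = r^2 mod 29 = 25^2 = 16
  bit 2 = 1: r = r^2 * 25 mod 29 = 16^2 * 25 = 24*25 = 20
  bit 3 = 1: r = r^2 * 25 mod 29 = 20^2 * 25 = 23*25 = 24
  -> s = B^a = 24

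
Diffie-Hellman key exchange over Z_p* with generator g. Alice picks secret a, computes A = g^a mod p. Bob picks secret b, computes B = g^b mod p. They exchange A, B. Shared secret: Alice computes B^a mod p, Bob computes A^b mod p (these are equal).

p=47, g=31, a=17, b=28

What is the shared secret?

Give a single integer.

A = 31^17 mod 47  (bits of 17 = 10001)
  bit 0 = 1: r = r^2 * 31 mod 47 = 1^2 * 31 = 1*31 = 31
  bit 1 = 0: r = r^2 mod 47 = 31^2 = 21
  bit 2 = 0: r = r^2 mod 47 = 21^2 = 18
  bit 3 = 0: r = r^2 mod 47 = 18^2 = 42
  bit 4 = 1: r = r^2 * 31 mod 47 = 42^2 * 31 = 25*31 = 23
  -> A = 23
B = 31^28 mod 47  (bits of 28 = 11100)
  bit 0 = 1: r = r^2 * 31 mod 47 = 1^2 * 31 = 1*31 = 31
  bit 1 = 1: r = r^2 * 31 mod 47 = 31^2 * 31 = 21*31 = 40
  bit 2 = 1: r = r^2 * 31 mod 47 = 40^2 * 31 = 2*31 = 15
  bit 3 = 0: r = r^2 mod 47 = 15^2 = 37
  bit 4 = 0: r = r^2 mod 47 = 37^2 = 6
  -> B = 6
s = B^a = 6^17 mod 47  (bits of 17 = 10001)
  bit 0 = 1: r = r^2 * 6 mod 47 = 1^2 * 6 = 1*6 = 6
  bit 1 = 0: r = r^2 mod 47 = 6^2 = 36
  bit 2 = 0: r = r^2 mod 47 = 36^2 = 27
  bit 3 = 0: r = r^2 mod 47 = 27^2 = 24
  bit 4 = 1: r = r^2 * 6 mod 47 = 24^2 * 6 = 12*6 = 25
  -> s = B^a = 25

Answer: 25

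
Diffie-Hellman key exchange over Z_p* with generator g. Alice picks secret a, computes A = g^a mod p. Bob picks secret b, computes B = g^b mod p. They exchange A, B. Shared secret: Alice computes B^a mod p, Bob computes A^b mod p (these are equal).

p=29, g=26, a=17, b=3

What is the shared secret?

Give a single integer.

Answer: 21

Derivation:
A = 26^17 mod 29  (bits of 17 = 10001)
  bit 0 = 1: r = r^2 * 26 mod 29 = 1^2 * 26 = 1*26 = 26
  bit 1 = 0: r = r^2 mod 29 = 26^2 = 9
  bit 2 = 0: r = r^2 mod 29 = 9^2 = 23
  bit 3 = 0: r = r^2 mod 29 = 23^2 = 7
  bit 4 = 1: r = r^2 * 26 mod 29 = 7^2 * 26 = 20*26 = 27
  -> A = 27
B = 26^3 mod 29  (bits of 3 = 11)
  bit 0 = 1: r = r^2 * 26 mod 29 = 1^2 * 26 = 1*26 = 26
  bit 1 = 1: r = r^2 * 26 mod 29 = 26^2 * 26 = 9*26 = 2
  -> B = 2
s = B^a = 2^17 mod 29  (bits of 17 = 10001)
  bit 0 = 1: r = r^2 * 2 mod 29 = 1^2 * 2 = 1*2 = 2
  bit 1 = 0: r = r^2 mod 29 = 2^2 = 4
  bit 2 = 0: r = r^2 mod 29 = 4^2 = 16
  bit 3 = 0: r = r^2 mod 29 = 16^2 = 24
  bit 4 = 1: r = r^2 * 2 mod 29 = 24^2 * 2 = 25*2 = 21
  -> s = B^a = 21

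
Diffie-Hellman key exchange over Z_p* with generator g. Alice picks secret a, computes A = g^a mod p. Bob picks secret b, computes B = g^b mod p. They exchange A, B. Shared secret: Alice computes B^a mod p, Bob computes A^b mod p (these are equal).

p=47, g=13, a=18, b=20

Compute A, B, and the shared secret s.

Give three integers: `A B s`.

A = 13^18 mod 47  (bits of 18 = 10010)
  bit 0 = 1: r = r^2 * 13 mod 47 = 1^2 * 13 = 1*13 = 13
  bit 1 = 0: r = r^2 mod 47 = 13^2 = 28
  bit 2 = 0: r = r^2 mod 47 = 28^2 = 32
  bit 3 = 1: r = r^2 * 13 mod 47 = 32^2 * 13 = 37*13 = 11
  bit 4 = 0: r = r^2 mod 47 = 11^2 = 27
  -> A = 27
B = 13^20 mod 47  (bits of 20 = 10100)
  bit 0 = 1: r = r^2 * 13 mod 47 = 1^2 * 13 = 1*13 = 13
  bit 1 = 0: r = r^2 mod 47 = 13^2 = 28
  bit 2 = 1: r = r^2 * 13 mod 47 = 28^2 * 13 = 32*13 = 40
  bit 3 = 0: r = r^2 mod 47 = 40^2 = 2
  bit 4 = 0: r = r^2 mod 47 = 2^2 = 4
  -> B = 4
s = B^a = 4^18 mod 47  (bits of 18 = 10010)
  bit 0 = 1: r = r^2 * 4 mod 47 = 1^2 * 4 = 1*4 = 4
  bit 1 = 0: r = r^2 mod 47 = 4^2 = 16
  bit 2 = 0: r = r^2 mod 47 = 16^2 = 21
  bit 3 = 1: r = r^2 * 4 mod 47 = 21^2 * 4 = 18*4 = 25
  bit 4 = 0: r = r^2 mod 47 = 25^2 = 14
  -> s = B^a = 14

Answer: 27 4 14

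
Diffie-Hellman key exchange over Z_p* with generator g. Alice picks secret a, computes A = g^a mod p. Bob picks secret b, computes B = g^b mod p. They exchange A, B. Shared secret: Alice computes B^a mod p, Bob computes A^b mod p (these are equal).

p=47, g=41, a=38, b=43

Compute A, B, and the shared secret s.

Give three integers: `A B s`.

A = 41^38 mod 47  (bits of 38 = 100110)
  bit 0 = 1: r = r^2 * 41 mod 47 = 1^2 * 41 = 1*41 = 41
  bit 1 = 0: r = r^2 mod 47 = 41^2 = 36
  bit 2 = 0: r = r^2 mod 47 = 36^2 = 27
  bit 3 = 1: r = r^2 * 41 mod 47 = 27^2 * 41 = 24*41 = 44
  bit 4 = 1: r = r^2 * 41 mod 47 = 44^2 * 41 = 9*41 = 40
  bit 5 = 0: r = r^2 mod 47 = 40^2 = 2
  -> A = 2
B = 41^43 mod 47  (bits of 43 = 101011)
  bit 0 = 1: r = r^2 * 41 mod 47 = 1^2 * 41 = 1*41 = 41
  bit 1 = 0: r = r^2 mod 47 = 41^2 = 36
  bit 2 = 1: r = r^2 * 41 mod 47 = 36^2 * 41 = 27*41 = 26
  bit 3 = 0: r = r^2 mod 47 = 26^2 = 18
  bit 4 = 1: r = r^2 * 41 mod 47 = 18^2 * 41 = 42*41 = 30
  bit 5 = 1: r = r^2 * 41 mod 47 = 30^2 * 41 = 7*41 = 5
  -> B = 5
s = B^a = 5^38 mod 47  (bits of 38 = 100110)
  bit 0 = 1: r = r^2 * 5 mod 47 = 1^2 * 5 = 1*5 = 5
  bit 1 = 0: r = r^2 mod 47 = 5^2 = 25
  bit 2 = 0: r = r^2 mod 47 = 25^2 = 14
  bit 3 = 1: r = r^2 * 5 mod 47 = 14^2 * 5 = 8*5 = 40
  bit 4 = 1: r = r^2 * 5 mod 47 = 40^2 * 5 = 2*5 = 10
  bit 5 = 0: r = r^2 mod 47 = 10^2 = 6
  -> s = B^a = 6

Answer: 2 5 6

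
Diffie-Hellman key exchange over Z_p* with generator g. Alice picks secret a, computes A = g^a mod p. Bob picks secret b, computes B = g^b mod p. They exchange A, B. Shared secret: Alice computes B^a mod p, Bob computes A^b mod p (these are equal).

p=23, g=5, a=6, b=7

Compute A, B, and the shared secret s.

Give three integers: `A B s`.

A = 5^6 mod 23  (bits of 6 = 110)
  bit 0 = 1: r = r^2 * 5 mod 23 = 1^2 * 5 = 1*5 = 5
  bit 1 = 1: r = r^2 * 5 mod 23 = 5^2 * 5 = 2*5 = 10
  bit 2 = 0: r = r^2 mod 23 = 10^2 = 8
  -> A = 8
B = 5^7 mod 23  (bits of 7 = 111)
  bit 0 = 1: r = r^2 * 5 mod 23 = 1^2 * 5 = 1*5 = 5
  bit 1 = 1: r = r^2 * 5 mod 23 = 5^2 * 5 = 2*5 = 10
  bit 2 = 1: r = r^2 * 5 mod 23 = 10^2 * 5 = 8*5 = 17
  -> B = 17
s = B^a = 17^6 mod 23  (bits of 6 = 110)
  bit 0 = 1: r = r^2 * 17 mod 23 = 1^2 * 17 = 1*17 = 17
  bit 1 = 1: r = r^2 * 17 mod 23 = 17^2 * 17 = 13*17 = 14
  bit 2 = 0: r = r^2 mod 23 = 14^2 = 12
  -> s = B^a = 12

Answer: 8 17 12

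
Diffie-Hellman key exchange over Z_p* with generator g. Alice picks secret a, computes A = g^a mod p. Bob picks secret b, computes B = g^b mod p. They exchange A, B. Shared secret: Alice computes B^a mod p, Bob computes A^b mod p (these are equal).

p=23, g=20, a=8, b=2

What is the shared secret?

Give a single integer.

A = 20^8 mod 23  (bits of 8 = 1000)
  bit 0 = 1: r = r^2 * 20 mod 23 = 1^2 * 20 = 1*20 = 20
  bit 1 = 0: r = r^2 mod 23 = 20^2 = 9
  bit 2 = 0: r = r^2 mod 23 = 9^2 = 12
  bit 3 = 0: r = r^2 mod 23 = 12^2 = 6
  -> A = 6
B = 20^2 mod 23  (bits of 2 = 10)
  bit 0 = 1: r = r^2 * 20 mod 23 = 1^2 * 20 = 1*20 = 20
  bit 1 = 0: r = r^2 mod 23 = 20^2 = 9
  -> B = 9
s = B^a = 9^8 mod 23  (bits of 8 = 1000)
  bit 0 = 1: r = r^2 * 9 mod 23 = 1^2 * 9 = 1*9 = 9
  bit 1 = 0: r = r^2 mod 23 = 9^2 = 12
  bit 2 = 0: r = r^2 mod 23 = 12^2 = 6
  bit 3 = 0: r = r^2 mod 23 = 6^2 = 13
  -> s = B^a = 13

Answer: 13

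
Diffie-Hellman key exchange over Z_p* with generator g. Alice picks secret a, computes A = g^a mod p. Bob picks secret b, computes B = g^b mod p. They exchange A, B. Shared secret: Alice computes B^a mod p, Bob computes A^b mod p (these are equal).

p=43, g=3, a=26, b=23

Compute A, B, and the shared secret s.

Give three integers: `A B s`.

Answer: 15 34 10

Derivation:
A = 3^26 mod 43  (bits of 26 = 11010)
  bit 0 = 1: r = r^2 * 3 mod 43 = 1^2 * 3 = 1*3 = 3
  bit 1 = 1: r = r^2 * 3 mod 43 = 3^2 * 3 = 9*3 = 27
  bit 2 = 0: r = r^2 mod 43 = 27^2 = 41
  bit 3 = 1: r = r^2 * 3 mod 43 = 41^2 * 3 = 4*3 = 12
  bit 4 = 0: r = r^2 mod 43 = 12^2 = 15
  -> A = 15
B = 3^23 mod 43  (bits of 23 = 10111)
  bit 0 = 1: r = r^2 * 3 mod 43 = 1^2 * 3 = 1*3 = 3
  bit 1 = 0: r = r^2 mod 43 = 3^2 = 9
  bit 2 = 1: r = r^2 * 3 mod 43 = 9^2 * 3 = 38*3 = 28
  bit 3 = 1: r = r^2 * 3 mod 43 = 28^2 * 3 = 10*3 = 30
  bit 4 = 1: r = r^2 * 3 mod 43 = 30^2 * 3 = 40*3 = 34
  -> B = 34
s = B^a = 34^26 mod 43  (bits of 26 = 11010)
  bit 0 = 1: r = r^2 * 34 mod 43 = 1^2 * 34 = 1*34 = 34
  bit 1 = 1: r = r^2 * 34 mod 43 = 34^2 * 34 = 38*34 = 2
  bit 2 = 0: r = r^2 mod 43 = 2^2 = 4
  bit 3 = 1: r = r^2 * 34 mod 43 = 4^2 * 34 = 16*34 = 28
  bit 4 = 0: r = r^2 mod 43 = 28^2 = 10
  -> s = B^a = 10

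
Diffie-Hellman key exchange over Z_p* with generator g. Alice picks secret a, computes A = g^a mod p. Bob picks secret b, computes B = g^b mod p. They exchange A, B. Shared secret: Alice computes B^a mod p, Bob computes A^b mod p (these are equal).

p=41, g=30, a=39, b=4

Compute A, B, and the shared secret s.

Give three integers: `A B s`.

Answer: 26 4 31

Derivation:
A = 30^39 mod 41  (bits of 39 = 100111)
  bit 0 = 1: r = r^2 * 30 mod 41 = 1^2 * 30 = 1*30 = 30
  bit 1 = 0: r = r^2 mod 41 = 30^2 = 39
  bit 2 = 0: r = r^2 mod 41 = 39^2 = 4
  bit 3 = 1: r = r^2 * 30 mod 41 = 4^2 * 30 = 16*30 = 29
  bit 4 = 1: r = r^2 * 30 mod 41 = 29^2 * 30 = 21*30 = 15
  bit 5 = 1: r = r^2 * 30 mod 41 = 15^2 * 30 = 20*30 = 26
  -> A = 26
B = 30^4 mod 41  (bits of 4 = 100)
  bit 0 = 1: r = r^2 * 30 mod 41 = 1^2 * 30 = 1*30 = 30
  bit 1 = 0: r = r^2 mod 41 = 30^2 = 39
  bit 2 = 0: r = r^2 mod 41 = 39^2 = 4
  -> B = 4
s = B^a = 4^39 mod 41  (bits of 39 = 100111)
  bit 0 = 1: r = r^2 * 4 mod 41 = 1^2 * 4 = 1*4 = 4
  bit 1 = 0: r = r^2 mod 41 = 4^2 = 16
  bit 2 = 0: r = r^2 mod 41 = 16^2 = 10
  bit 3 = 1: r = r^2 * 4 mod 41 = 10^2 * 4 = 18*4 = 31
  bit 4 = 1: r = r^2 * 4 mod 41 = 31^2 * 4 = 18*4 = 31
  bit 5 = 1: r = r^2 * 4 mod 41 = 31^2 * 4 = 18*4 = 31
  -> s = B^a = 31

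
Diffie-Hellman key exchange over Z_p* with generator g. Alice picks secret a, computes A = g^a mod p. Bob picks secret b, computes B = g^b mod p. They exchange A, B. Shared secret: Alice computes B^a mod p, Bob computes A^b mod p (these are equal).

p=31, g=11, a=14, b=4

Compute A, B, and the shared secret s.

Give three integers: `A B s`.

Answer: 14 9 7

Derivation:
A = 11^14 mod 31  (bits of 14 = 1110)
  bit 0 = 1: r = r^2 * 11 mod 31 = 1^2 * 11 = 1*11 = 11
  bit 1 = 1: r = r^2 * 11 mod 31 = 11^2 * 11 = 28*11 = 29
  bit 2 = 1: r = r^2 * 11 mod 31 = 29^2 * 11 = 4*11 = 13
  bit 3 = 0: r = r^2 mod 31 = 13^2 = 14
  -> A = 14
B = 11^4 mod 31  (bits of 4 = 100)
  bit 0 = 1: r = r^2 * 11 mod 31 = 1^2 * 11 = 1*11 = 11
  bit 1 = 0: r = r^2 mod 31 = 11^2 = 28
  bit 2 = 0: r = r^2 mod 31 = 28^2 = 9
  -> B = 9
s = B^a = 9^14 mod 31  (bits of 14 = 1110)
  bit 0 = 1: r = r^2 * 9 mod 31 = 1^2 * 9 = 1*9 = 9
  bit 1 = 1: r = r^2 * 9 mod 31 = 9^2 * 9 = 19*9 = 16
  bit 2 = 1: r = r^2 * 9 mod 31 = 16^2 * 9 = 8*9 = 10
  bit 3 = 0: r = r^2 mod 31 = 10^2 = 7
  -> s = B^a = 7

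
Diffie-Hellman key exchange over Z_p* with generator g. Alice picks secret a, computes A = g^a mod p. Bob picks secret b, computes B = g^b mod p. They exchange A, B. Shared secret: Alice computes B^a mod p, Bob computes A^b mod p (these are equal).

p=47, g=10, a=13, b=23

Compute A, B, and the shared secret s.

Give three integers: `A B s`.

A = 10^13 mod 47  (bits of 13 = 1101)
  bit 0 = 1: r = r^2 * 10 mod 47 = 1^2 * 10 = 1*10 = 10
  bit 1 = 1: r = r^2 * 10 mod 47 = 10^2 * 10 = 6*10 = 13
  bit 2 = 0: r = r^2 mod 47 = 13^2 = 28
  bit 3 = 1: r = r^2 * 10 mod 47 = 28^2 * 10 = 32*10 = 38
  -> A = 38
B = 10^23 mod 47  (bits of 23 = 10111)
  bit 0 = 1: r = r^2 * 10 mod 47 = 1^2 * 10 = 1*10 = 10
  bit 1 = 0: r = r^2 mod 47 = 10^2 = 6
  bit 2 = 1: r = r^2 * 10 mod 47 = 6^2 * 10 = 36*10 = 31
  bit 3 = 1: r = r^2 * 10 mod 47 = 31^2 * 10 = 21*10 = 22
  bit 4 = 1: r = r^2 * 10 mod 47 = 22^2 * 10 = 14*10 = 46
  -> B = 46
s = B^a = 46^13 mod 47  (bits of 13 = 1101)
  bit 0 = 1: r = r^2 * 46 mod 47 = 1^2 * 46 = 1*46 = 46
  bit 1 = 1: r = r^2 * 46 mod 47 = 46^2 * 46 = 1*46 = 46
  bit 2 = 0: r = r^2 mod 47 = 46^2 = 1
  bit 3 = 1: r = r^2 * 46 mod 47 = 1^2 * 46 = 1*46 = 46
  -> s = B^a = 46

Answer: 38 46 46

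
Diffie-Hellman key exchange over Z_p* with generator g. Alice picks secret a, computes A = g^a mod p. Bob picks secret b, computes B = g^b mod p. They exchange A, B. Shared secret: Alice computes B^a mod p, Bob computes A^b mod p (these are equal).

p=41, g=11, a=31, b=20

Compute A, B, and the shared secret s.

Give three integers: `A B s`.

A = 11^31 mod 41  (bits of 31 = 11111)
  bit 0 = 1: r = r^2 * 11 mod 41 = 1^2 * 11 = 1*11 = 11
  bit 1 = 1: r = r^2 * 11 mod 41 = 11^2 * 11 = 39*11 = 19
  bit 2 = 1: r = r^2 * 11 mod 41 = 19^2 * 11 = 33*11 = 35
  bit 3 = 1: r = r^2 * 11 mod 41 = 35^2 * 11 = 36*11 = 27
  bit 4 = 1: r = r^2 * 11 mod 41 = 27^2 * 11 = 32*11 = 24
  -> A = 24
B = 11^20 mod 41  (bits of 20 = 10100)
  bit 0 = 1: r = r^2 * 11 mod 41 = 1^2 * 11 = 1*11 = 11
  bit 1 = 0: r = r^2 mod 41 = 11^2 = 39
  bit 2 = 1: r = r^2 * 11 mod 41 = 39^2 * 11 = 4*11 = 3
  bit 3 = 0: r = r^2 mod 41 = 3^2 = 9
  bit 4 = 0: r = r^2 mod 41 = 9^2 = 40
  -> B = 40
s = B^a = 40^31 mod 41  (bits of 31 = 11111)
  bit 0 = 1: r = r^2 * 40 mod 41 = 1^2 * 40 = 1*40 = 40
  bit 1 = 1: r = r^2 * 40 mod 41 = 40^2 * 40 = 1*40 = 40
  bit 2 = 1: r = r^2 * 40 mod 41 = 40^2 * 40 = 1*40 = 40
  bit 3 = 1: r = r^2 * 40 mod 41 = 40^2 * 40 = 1*40 = 40
  bit 4 = 1: r = r^2 * 40 mod 41 = 40^2 * 40 = 1*40 = 40
  -> s = B^a = 40

Answer: 24 40 40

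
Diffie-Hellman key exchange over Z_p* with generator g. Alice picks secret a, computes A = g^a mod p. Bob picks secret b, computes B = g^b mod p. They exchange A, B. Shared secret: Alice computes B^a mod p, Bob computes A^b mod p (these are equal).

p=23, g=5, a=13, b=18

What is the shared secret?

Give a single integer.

A = 5^13 mod 23  (bits of 13 = 1101)
  bit 0 = 1: r = r^2 * 5 mod 23 = 1^2 * 5 = 1*5 = 5
  bit 1 = 1: r = r^2 * 5 mod 23 = 5^2 * 5 = 2*5 = 10
  bit 2 = 0: r = r^2 mod 23 = 10^2 = 8
  bit 3 = 1: r = r^2 * 5 mod 23 = 8^2 * 5 = 18*5 = 21
  -> A = 21
B = 5^18 mod 23  (bits of 18 = 10010)
  bit 0 = 1: r = r^2 * 5 mod 23 = 1^2 * 5 = 1*5 = 5
  bit 1 = 0: r = r^2 mod 23 = 5^2 = 2
  bit 2 = 0: r = r^2 mod 23 = 2^2 = 4
  bit 3 = 1: r = r^2 * 5 mod 23 = 4^2 * 5 = 16*5 = 11
  bit 4 = 0: r = r^2 mod 23 = 11^2 = 6
  -> B = 6
s = B^a = 6^13 mod 23  (bits of 13 = 1101)
  bit 0 = 1: r = r^2 * 6 mod 23 = 1^2 * 6 = 1*6 = 6
  bit 1 = 1: r = r^2 * 6 mod 23 = 6^2 * 6 = 13*6 = 9
  bit 2 = 0: r = r^2 mod 23 = 9^2 = 12
  bit 3 = 1: r = r^2 * 6 mod 23 = 12^2 * 6 = 6*6 = 13
  -> s = B^a = 13

Answer: 13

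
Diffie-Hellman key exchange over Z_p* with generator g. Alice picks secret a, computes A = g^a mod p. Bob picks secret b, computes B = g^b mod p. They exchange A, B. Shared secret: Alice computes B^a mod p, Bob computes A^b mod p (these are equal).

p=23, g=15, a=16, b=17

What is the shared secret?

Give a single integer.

Answer: 4

Derivation:
A = 15^16 mod 23  (bits of 16 = 10000)
  bit 0 = 1: r = r^2 * 15 mod 23 = 1^2 * 15 = 1*15 = 15
  bit 1 = 0: r = r^2 mod 23 = 15^2 = 18
  bit 2 = 0: r = r^2 mod 23 = 18^2 = 2
  bit 3 = 0: r = r^2 mod 23 = 2^2 = 4
  bit 4 = 0: r = r^2 mod 23 = 4^2 = 16
  -> A = 16
B = 15^17 mod 23  (bits of 17 = 10001)
  bit 0 = 1: r = r^2 * 15 mod 23 = 1^2 * 15 = 1*15 = 15
  bit 1 = 0: r = r^2 mod 23 = 15^2 = 18
  bit 2 = 0: r = r^2 mod 23 = 18^2 = 2
  bit 3 = 0: r = r^2 mod 23 = 2^2 = 4
  bit 4 = 1: r = r^2 * 15 mod 23 = 4^2 * 15 = 16*15 = 10
  -> B = 10
s = B^a = 10^16 mod 23  (bits of 16 = 10000)
  bit 0 = 1: r = r^2 * 10 mod 23 = 1^2 * 10 = 1*10 = 10
  bit 1 = 0: r = r^2 mod 23 = 10^2 = 8
  bit 2 = 0: r = r^2 mod 23 = 8^2 = 18
  bit 3 = 0: r = r^2 mod 23 = 18^2 = 2
  bit 4 = 0: r = r^2 mod 23 = 2^2 = 4
  -> s = B^a = 4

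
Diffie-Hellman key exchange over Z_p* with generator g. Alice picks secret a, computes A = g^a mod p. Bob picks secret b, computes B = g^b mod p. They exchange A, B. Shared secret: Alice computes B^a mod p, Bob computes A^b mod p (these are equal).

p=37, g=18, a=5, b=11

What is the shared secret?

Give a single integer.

Answer: 19

Derivation:
A = 18^5 mod 37  (bits of 5 = 101)
  bit 0 = 1: r = r^2 * 18 mod 37 = 1^2 * 18 = 1*18 = 18
  bit 1 = 0: r = r^2 mod 37 = 18^2 = 28
  bit 2 = 1: r = r^2 * 18 mod 37 = 28^2 * 18 = 7*18 = 15
  -> A = 15
B = 18^11 mod 37  (bits of 11 = 1011)
  bit 0 = 1: r = r^2 * 18 mod 37 = 1^2 * 18 = 1*18 = 18
  bit 1 = 0: r = r^2 mod 37 = 18^2 = 28
  bit 2 = 1: r = r^2 * 18 mod 37 = 28^2 * 18 = 7*18 = 15
  bit 3 = 1: r = r^2 * 18 mod 37 = 15^2 * 18 = 3*18 = 17
  -> B = 17
s = B^a = 17^5 mod 37  (bits of 5 = 101)
  bit 0 = 1: r = r^2 * 17 mod 37 = 1^2 * 17 = 1*17 = 17
  bit 1 = 0: r = r^2 mod 37 = 17^2 = 30
  bit 2 = 1: r = r^2 * 17 mod 37 = 30^2 * 17 = 12*17 = 19
  -> s = B^a = 19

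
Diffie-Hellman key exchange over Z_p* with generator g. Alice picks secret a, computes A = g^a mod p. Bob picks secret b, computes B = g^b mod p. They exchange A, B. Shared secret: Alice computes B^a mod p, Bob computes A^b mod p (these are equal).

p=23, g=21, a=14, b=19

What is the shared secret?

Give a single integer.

A = 21^14 mod 23  (bits of 14 = 1110)
  bit 0 = 1: r = r^2 * 21 mod 23 = 1^2 * 21 = 1*21 = 21
  bit 1 = 1: r = r^2 * 21 mod 23 = 21^2 * 21 = 4*21 = 15
  bit 2 = 1: r = r^2 * 21 mod 23 = 15^2 * 21 = 18*21 = 10
  bit 3 = 0: r = r^2 mod 23 = 10^2 = 8
  -> A = 8
B = 21^19 mod 23  (bits of 19 = 10011)
  bit 0 = 1: r = r^2 * 21 mod 23 = 1^2 * 21 = 1*21 = 21
  bit 1 = 0: r = r^2 mod 23 = 21^2 = 4
  bit 2 = 0: r = r^2 mod 23 = 4^2 = 16
  bit 3 = 1: r = r^2 * 21 mod 23 = 16^2 * 21 = 3*21 = 17
  bit 4 = 1: r = r^2 * 21 mod 23 = 17^2 * 21 = 13*21 = 20
  -> B = 20
s = B^a = 20^14 mod 23  (bits of 14 = 1110)
  bit 0 = 1: r = r^2 * 20 mod 23 = 1^2 * 20 = 1*20 = 20
  bit 1 = 1: r = r^2 * 20 mod 23 = 20^2 * 20 = 9*20 = 19
  bit 2 = 1: r = r^2 * 20 mod 23 = 19^2 * 20 = 16*20 = 21
  bit 3 = 0: r = r^2 mod 23 = 21^2 = 4
  -> s = B^a = 4

Answer: 4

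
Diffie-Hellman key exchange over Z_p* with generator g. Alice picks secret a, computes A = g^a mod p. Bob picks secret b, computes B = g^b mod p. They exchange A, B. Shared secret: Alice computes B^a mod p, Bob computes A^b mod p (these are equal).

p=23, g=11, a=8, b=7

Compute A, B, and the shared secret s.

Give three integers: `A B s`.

Answer: 8 7 12

Derivation:
A = 11^8 mod 23  (bits of 8 = 1000)
  bit 0 = 1: r = r^2 * 11 mod 23 = 1^2 * 11 = 1*11 = 11
  bit 1 = 0: r = r^2 mod 23 = 11^2 = 6
  bit 2 = 0: r = r^2 mod 23 = 6^2 = 13
  bit 3 = 0: r = r^2 mod 23 = 13^2 = 8
  -> A = 8
B = 11^7 mod 23  (bits of 7 = 111)
  bit 0 = 1: r = r^2 * 11 mod 23 = 1^2 * 11 = 1*11 = 11
  bit 1 = 1: r = r^2 * 11 mod 23 = 11^2 * 11 = 6*11 = 20
  bit 2 = 1: r = r^2 * 11 mod 23 = 20^2 * 11 = 9*11 = 7
  -> B = 7
s = B^a = 7^8 mod 23  (bits of 8 = 1000)
  bit 0 = 1: r = r^2 * 7 mod 23 = 1^2 * 7 = 1*7 = 7
  bit 1 = 0: r = r^2 mod 23 = 7^2 = 3
  bit 2 = 0: r = r^2 mod 23 = 3^2 = 9
  bit 3 = 0: r = r^2 mod 23 = 9^2 = 12
  -> s = B^a = 12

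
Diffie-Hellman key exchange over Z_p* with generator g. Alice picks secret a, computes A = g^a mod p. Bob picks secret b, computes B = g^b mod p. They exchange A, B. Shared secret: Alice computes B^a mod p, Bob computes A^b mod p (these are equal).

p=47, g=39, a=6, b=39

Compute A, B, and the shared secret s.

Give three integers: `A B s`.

Answer: 25 43 7

Derivation:
A = 39^6 mod 47  (bits of 6 = 110)
  bit 0 = 1: r = r^2 * 39 mod 47 = 1^2 * 39 = 1*39 = 39
  bit 1 = 1: r = r^2 * 39 mod 47 = 39^2 * 39 = 17*39 = 5
  bit 2 = 0: r = r^2 mod 47 = 5^2 = 25
  -> A = 25
B = 39^39 mod 47  (bits of 39 = 100111)
  bit 0 = 1: r = r^2 * 39 mod 47 = 1^2 * 39 = 1*39 = 39
  bit 1 = 0: r = r^2 mod 47 = 39^2 = 17
  bit 2 = 0: r = r^2 mod 47 = 17^2 = 7
  bit 3 = 1: r = r^2 * 39 mod 47 = 7^2 * 39 = 2*39 = 31
  bit 4 = 1: r = r^2 * 39 mod 47 = 31^2 * 39 = 21*39 = 20
  bit 5 = 1: r = r^2 * 39 mod 47 = 20^2 * 39 = 24*39 = 43
  -> B = 43
s = B^a = 43^6 mod 47  (bits of 6 = 110)
  bit 0 = 1: r = r^2 * 43 mod 47 = 1^2 * 43 = 1*43 = 43
  bit 1 = 1: r = r^2 * 43 mod 47 = 43^2 * 43 = 16*43 = 30
  bit 2 = 0: r = r^2 mod 47 = 30^2 = 7
  -> s = B^a = 7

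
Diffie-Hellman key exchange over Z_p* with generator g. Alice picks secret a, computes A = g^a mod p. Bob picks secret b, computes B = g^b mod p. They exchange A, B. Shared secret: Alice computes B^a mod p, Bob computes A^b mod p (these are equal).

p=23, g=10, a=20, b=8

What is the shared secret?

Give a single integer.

Answer: 6

Derivation:
A = 10^20 mod 23  (bits of 20 = 10100)
  bit 0 = 1: r = r^2 * 10 mod 23 = 1^2 * 10 = 1*10 = 10
  bit 1 = 0: r = r^2 mod 23 = 10^2 = 8
  bit 2 = 1: r = r^2 * 10 mod 23 = 8^2 * 10 = 18*10 = 19
  bit 3 = 0: r = r^2 mod 23 = 19^2 = 16
  bit 4 = 0: r = r^2 mod 23 = 16^2 = 3
  -> A = 3
B = 10^8 mod 23  (bits of 8 = 1000)
  bit 0 = 1: r = r^2 * 10 mod 23 = 1^2 * 10 = 1*10 = 10
  bit 1 = 0: r = r^2 mod 23 = 10^2 = 8
  bit 2 = 0: r = r^2 mod 23 = 8^2 = 18
  bit 3 = 0: r = r^2 mod 23 = 18^2 = 2
  -> B = 2
s = B^a = 2^20 mod 23  (bits of 20 = 10100)
  bit 0 = 1: r = r^2 * 2 mod 23 = 1^2 * 2 = 1*2 = 2
  bit 1 = 0: r = r^2 mod 23 = 2^2 = 4
  bit 2 = 1: r = r^2 * 2 mod 23 = 4^2 * 2 = 16*2 = 9
  bit 3 = 0: r = r^2 mod 23 = 9^2 = 12
  bit 4 = 0: r = r^2 mod 23 = 12^2 = 6
  -> s = B^a = 6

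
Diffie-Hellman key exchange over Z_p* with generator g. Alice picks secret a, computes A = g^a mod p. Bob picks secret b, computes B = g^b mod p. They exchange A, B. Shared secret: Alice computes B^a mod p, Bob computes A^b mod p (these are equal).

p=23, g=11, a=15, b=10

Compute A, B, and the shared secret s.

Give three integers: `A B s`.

Answer: 10 2 16

Derivation:
A = 11^15 mod 23  (bits of 15 = 1111)
  bit 0 = 1: r = r^2 * 11 mod 23 = 1^2 * 11 = 1*11 = 11
  bit 1 = 1: r = r^2 * 11 mod 23 = 11^2 * 11 = 6*11 = 20
  bit 2 = 1: r = r^2 * 11 mod 23 = 20^2 * 11 = 9*11 = 7
  bit 3 = 1: r = r^2 * 11 mod 23 = 7^2 * 11 = 3*11 = 10
  -> A = 10
B = 11^10 mod 23  (bits of 10 = 1010)
  bit 0 = 1: r = r^2 * 11 mod 23 = 1^2 * 11 = 1*11 = 11
  bit 1 = 0: r = r^2 mod 23 = 11^2 = 6
  bit 2 = 1: r = r^2 * 11 mod 23 = 6^2 * 11 = 13*11 = 5
  bit 3 = 0: r = r^2 mod 23 = 5^2 = 2
  -> B = 2
s = B^a = 2^15 mod 23  (bits of 15 = 1111)
  bit 0 = 1: r = r^2 * 2 mod 23 = 1^2 * 2 = 1*2 = 2
  bit 1 = 1: r = r^2 * 2 mod 23 = 2^2 * 2 = 4*2 = 8
  bit 2 = 1: r = r^2 * 2 mod 23 = 8^2 * 2 = 18*2 = 13
  bit 3 = 1: r = r^2 * 2 mod 23 = 13^2 * 2 = 8*2 = 16
  -> s = B^a = 16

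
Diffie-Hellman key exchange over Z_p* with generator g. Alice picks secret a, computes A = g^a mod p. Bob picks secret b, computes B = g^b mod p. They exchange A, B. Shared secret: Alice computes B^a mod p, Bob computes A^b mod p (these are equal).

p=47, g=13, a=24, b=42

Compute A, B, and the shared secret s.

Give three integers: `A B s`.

Answer: 34 25 25

Derivation:
A = 13^24 mod 47  (bits of 24 = 11000)
  bit 0 = 1: r = r^2 * 13 mod 47 = 1^2 * 13 = 1*13 = 13
  bit 1 = 1: r = r^2 * 13 mod 47 = 13^2 * 13 = 28*13 = 35
  bit 2 = 0: r = r^2 mod 47 = 35^2 = 3
  bit 3 = 0: r = r^2 mod 47 = 3^2 = 9
  bit 4 = 0: r = r^2 mod 47 = 9^2 = 34
  -> A = 34
B = 13^42 mod 47  (bits of 42 = 101010)
  bit 0 = 1: r = r^2 * 13 mod 47 = 1^2 * 13 = 1*13 = 13
  bit 1 = 0: r = r^2 mod 47 = 13^2 = 28
  bit 2 = 1: r = r^2 * 13 mod 47 = 28^2 * 13 = 32*13 = 40
  bit 3 = 0: r = r^2 mod 47 = 40^2 = 2
  bit 4 = 1: r = r^2 * 13 mod 47 = 2^2 * 13 = 4*13 = 5
  bit 5 = 0: r = r^2 mod 47 = 5^2 = 25
  -> B = 25
s = B^a = 25^24 mod 47  (bits of 24 = 11000)
  bit 0 = 1: r = r^2 * 25 mod 47 = 1^2 * 25 = 1*25 = 25
  bit 1 = 1: r = r^2 * 25 mod 47 = 25^2 * 25 = 14*25 = 21
  bit 2 = 0: r = r^2 mod 47 = 21^2 = 18
  bit 3 = 0: r = r^2 mod 47 = 18^2 = 42
  bit 4 = 0: r = r^2 mod 47 = 42^2 = 25
  -> s = B^a = 25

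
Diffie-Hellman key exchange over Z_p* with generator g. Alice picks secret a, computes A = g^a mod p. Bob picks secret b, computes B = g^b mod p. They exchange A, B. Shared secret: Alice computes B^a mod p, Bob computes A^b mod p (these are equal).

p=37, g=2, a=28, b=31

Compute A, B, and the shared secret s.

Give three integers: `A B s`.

Answer: 12 22 16

Derivation:
A = 2^28 mod 37  (bits of 28 = 11100)
  bit 0 = 1: r = r^2 * 2 mod 37 = 1^2 * 2 = 1*2 = 2
  bit 1 = 1: r = r^2 * 2 mod 37 = 2^2 * 2 = 4*2 = 8
  bit 2 = 1: r = r^2 * 2 mod 37 = 8^2 * 2 = 27*2 = 17
  bit 3 = 0: r = r^2 mod 37 = 17^2 = 30
  bit 4 = 0: r = r^2 mod 37 = 30^2 = 12
  -> A = 12
B = 2^31 mod 37  (bits of 31 = 11111)
  bit 0 = 1: r = r^2 * 2 mod 37 = 1^2 * 2 = 1*2 = 2
  bit 1 = 1: r = r^2 * 2 mod 37 = 2^2 * 2 = 4*2 = 8
  bit 2 = 1: r = r^2 * 2 mod 37 = 8^2 * 2 = 27*2 = 17
  bit 3 = 1: r = r^2 * 2 mod 37 = 17^2 * 2 = 30*2 = 23
  bit 4 = 1: r = r^2 * 2 mod 37 = 23^2 * 2 = 11*2 = 22
  -> B = 22
s = B^a = 22^28 mod 37  (bits of 28 = 11100)
  bit 0 = 1: r = r^2 * 22 mod 37 = 1^2 * 22 = 1*22 = 22
  bit 1 = 1: r = r^2 * 22 mod 37 = 22^2 * 22 = 3*22 = 29
  bit 2 = 1: r = r^2 * 22 mod 37 = 29^2 * 22 = 27*22 = 2
  bit 3 = 0: r = r^2 mod 37 = 2^2 = 4
  bit 4 = 0: r = r^2 mod 37 = 4^2 = 16
  -> s = B^a = 16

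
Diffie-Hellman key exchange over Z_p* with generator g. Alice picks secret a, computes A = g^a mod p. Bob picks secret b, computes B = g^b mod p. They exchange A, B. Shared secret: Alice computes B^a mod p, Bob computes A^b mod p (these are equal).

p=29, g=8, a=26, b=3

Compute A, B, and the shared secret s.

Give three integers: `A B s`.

Answer: 5 19 9

Derivation:
A = 8^26 mod 29  (bits of 26 = 11010)
  bit 0 = 1: r = r^2 * 8 mod 29 = 1^2 * 8 = 1*8 = 8
  bit 1 = 1: r = r^2 * 8 mod 29 = 8^2 * 8 = 6*8 = 19
  bit 2 = 0: r = r^2 mod 29 = 19^2 = 13
  bit 3 = 1: r = r^2 * 8 mod 29 = 13^2 * 8 = 24*8 = 18
  bit 4 = 0: r = r^2 mod 29 = 18^2 = 5
  -> A = 5
B = 8^3 mod 29  (bits of 3 = 11)
  bit 0 = 1: r = r^2 * 8 mod 29 = 1^2 * 8 = 1*8 = 8
  bit 1 = 1: r = r^2 * 8 mod 29 = 8^2 * 8 = 6*8 = 19
  -> B = 19
s = B^a = 19^26 mod 29  (bits of 26 = 11010)
  bit 0 = 1: r = r^2 * 19 mod 29 = 1^2 * 19 = 1*19 = 19
  bit 1 = 1: r = r^2 * 19 mod 29 = 19^2 * 19 = 13*19 = 15
  bit 2 = 0: r = r^2 mod 29 = 15^2 = 22
  bit 3 = 1: r = r^2 * 19 mod 29 = 22^2 * 19 = 20*19 = 3
  bit 4 = 0: r = r^2 mod 29 = 3^2 = 9
  -> s = B^a = 9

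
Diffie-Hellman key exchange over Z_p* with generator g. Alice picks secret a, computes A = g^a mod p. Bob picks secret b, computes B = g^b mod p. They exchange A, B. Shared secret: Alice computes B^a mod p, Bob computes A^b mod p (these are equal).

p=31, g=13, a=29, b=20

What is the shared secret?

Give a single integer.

Answer: 5

Derivation:
A = 13^29 mod 31  (bits of 29 = 11101)
  bit 0 = 1: r = r^2 * 13 mod 31 = 1^2 * 13 = 1*13 = 13
  bit 1 = 1: r = r^2 * 13 mod 31 = 13^2 * 13 = 14*13 = 27
  bit 2 = 1: r = r^2 * 13 mod 31 = 27^2 * 13 = 16*13 = 22
  bit 3 = 0: r = r^2 mod 31 = 22^2 = 19
  bit 4 = 1: r = r^2 * 13 mod 31 = 19^2 * 13 = 20*13 = 12
  -> A = 12
B = 13^20 mod 31  (bits of 20 = 10100)
  bit 0 = 1: r = r^2 * 13 mod 31 = 1^2 * 13 = 1*13 = 13
  bit 1 = 0: r = r^2 mod 31 = 13^2 = 14
  bit 2 = 1: r = r^2 * 13 mod 31 = 14^2 * 13 = 10*13 = 6
  bit 3 = 0: r = r^2 mod 31 = 6^2 = 5
  bit 4 = 0: r = r^2 mod 31 = 5^2 = 25
  -> B = 25
s = B^a = 25^29 mod 31  (bits of 29 = 11101)
  bit 0 = 1: r = r^2 * 25 mod 31 = 1^2 * 25 = 1*25 = 25
  bit 1 = 1: r = r^2 * 25 mod 31 = 25^2 * 25 = 5*25 = 1
  bit 2 = 1: r = r^2 * 25 mod 31 = 1^2 * 25 = 1*25 = 25
  bit 3 = 0: r = r^2 mod 31 = 25^2 = 5
  bit 4 = 1: r = r^2 * 25 mod 31 = 5^2 * 25 = 25*25 = 5
  -> s = B^a = 5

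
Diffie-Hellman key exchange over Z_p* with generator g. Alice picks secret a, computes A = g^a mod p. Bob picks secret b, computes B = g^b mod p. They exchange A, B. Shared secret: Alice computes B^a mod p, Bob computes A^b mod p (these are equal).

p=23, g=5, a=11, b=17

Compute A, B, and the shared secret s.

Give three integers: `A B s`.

Answer: 22 15 22

Derivation:
A = 5^11 mod 23  (bits of 11 = 1011)
  bit 0 = 1: r = r^2 * 5 mod 23 = 1^2 * 5 = 1*5 = 5
  bit 1 = 0: r = r^2 mod 23 = 5^2 = 2
  bit 2 = 1: r = r^2 * 5 mod 23 = 2^2 * 5 = 4*5 = 20
  bit 3 = 1: r = r^2 * 5 mod 23 = 20^2 * 5 = 9*5 = 22
  -> A = 22
B = 5^17 mod 23  (bits of 17 = 10001)
  bit 0 = 1: r = r^2 * 5 mod 23 = 1^2 * 5 = 1*5 = 5
  bit 1 = 0: r = r^2 mod 23 = 5^2 = 2
  bit 2 = 0: r = r^2 mod 23 = 2^2 = 4
  bit 3 = 0: r = r^2 mod 23 = 4^2 = 16
  bit 4 = 1: r = r^2 * 5 mod 23 = 16^2 * 5 = 3*5 = 15
  -> B = 15
s = B^a = 15^11 mod 23  (bits of 11 = 1011)
  bit 0 = 1: r = r^2 * 15 mod 23 = 1^2 * 15 = 1*15 = 15
  bit 1 = 0: r = r^2 mod 23 = 15^2 = 18
  bit 2 = 1: r = r^2 * 15 mod 23 = 18^2 * 15 = 2*15 = 7
  bit 3 = 1: r = r^2 * 15 mod 23 = 7^2 * 15 = 3*15 = 22
  -> s = B^a = 22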